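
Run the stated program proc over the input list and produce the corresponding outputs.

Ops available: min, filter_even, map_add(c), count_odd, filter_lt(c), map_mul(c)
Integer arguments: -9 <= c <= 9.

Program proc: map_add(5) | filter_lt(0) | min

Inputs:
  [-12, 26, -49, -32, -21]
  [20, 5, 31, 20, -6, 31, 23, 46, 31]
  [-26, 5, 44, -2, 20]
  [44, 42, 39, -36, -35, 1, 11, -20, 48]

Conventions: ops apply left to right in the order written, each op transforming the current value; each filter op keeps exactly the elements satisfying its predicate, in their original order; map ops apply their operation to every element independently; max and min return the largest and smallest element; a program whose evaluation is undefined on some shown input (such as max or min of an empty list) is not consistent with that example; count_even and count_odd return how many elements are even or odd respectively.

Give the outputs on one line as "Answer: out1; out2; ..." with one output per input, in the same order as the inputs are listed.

Execution, op by op:
  [-12, 26, -49, -32, -21] -> [-7, 31, -44, -27, -16] -> [-7, -44, -27, -16] -> -44
  [20, 5, 31, 20, -6, 31, 23, 46, 31] -> [25, 10, 36, 25, -1, 36, 28, 51, 36] -> [-1] -> -1
  [-26, 5, 44, -2, 20] -> [-21, 10, 49, 3, 25] -> [-21] -> -21
  [44, 42, 39, -36, -35, 1, 11, -20, 48] -> [49, 47, 44, -31, -30, 6, 16, -15, 53] -> [-31, -30, -15] -> -31

-44; -1; -21; -31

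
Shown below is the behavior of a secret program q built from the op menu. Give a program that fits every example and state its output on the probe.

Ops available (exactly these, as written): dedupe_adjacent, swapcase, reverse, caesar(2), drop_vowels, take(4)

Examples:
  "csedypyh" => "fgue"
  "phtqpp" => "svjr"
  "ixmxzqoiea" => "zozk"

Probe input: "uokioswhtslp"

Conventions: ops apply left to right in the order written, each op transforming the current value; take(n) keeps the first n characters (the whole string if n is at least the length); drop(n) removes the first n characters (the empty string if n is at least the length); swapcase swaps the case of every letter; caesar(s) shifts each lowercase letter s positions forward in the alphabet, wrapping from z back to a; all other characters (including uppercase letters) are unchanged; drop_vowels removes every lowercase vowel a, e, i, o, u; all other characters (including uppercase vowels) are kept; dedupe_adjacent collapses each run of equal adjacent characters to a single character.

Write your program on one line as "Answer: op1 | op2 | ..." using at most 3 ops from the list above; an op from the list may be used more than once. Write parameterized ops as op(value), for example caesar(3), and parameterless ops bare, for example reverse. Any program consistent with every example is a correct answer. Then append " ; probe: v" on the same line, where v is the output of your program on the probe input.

take(4) | reverse | caesar(2) ; probe: "kmqw"

Check, running the answer program on each example:
  "csedypyh" -> "csed" -> "desc" -> "fgue"
  "phtqpp" -> "phtq" -> "qthp" -> "svjr"
  "ixmxzqoiea" -> "ixmx" -> "xmxi" -> "zozk"
  probe: "uokioswhtslp" -> "uoki" -> "ikou" -> "kmqw"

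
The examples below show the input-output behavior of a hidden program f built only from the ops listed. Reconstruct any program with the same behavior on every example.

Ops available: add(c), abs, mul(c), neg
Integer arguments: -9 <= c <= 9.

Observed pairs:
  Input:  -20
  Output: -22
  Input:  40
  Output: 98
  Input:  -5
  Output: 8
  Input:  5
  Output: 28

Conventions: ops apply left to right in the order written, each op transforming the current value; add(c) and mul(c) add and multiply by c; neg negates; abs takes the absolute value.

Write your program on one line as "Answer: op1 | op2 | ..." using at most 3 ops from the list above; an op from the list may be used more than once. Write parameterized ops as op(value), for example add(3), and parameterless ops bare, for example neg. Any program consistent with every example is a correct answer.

add(1) | add(8) | mul(2)

Check, running the answer program on each example:
  -20 -> -19 -> -11 -> -22
  40 -> 41 -> 49 -> 98
  -5 -> -4 -> 4 -> 8
  5 -> 6 -> 14 -> 28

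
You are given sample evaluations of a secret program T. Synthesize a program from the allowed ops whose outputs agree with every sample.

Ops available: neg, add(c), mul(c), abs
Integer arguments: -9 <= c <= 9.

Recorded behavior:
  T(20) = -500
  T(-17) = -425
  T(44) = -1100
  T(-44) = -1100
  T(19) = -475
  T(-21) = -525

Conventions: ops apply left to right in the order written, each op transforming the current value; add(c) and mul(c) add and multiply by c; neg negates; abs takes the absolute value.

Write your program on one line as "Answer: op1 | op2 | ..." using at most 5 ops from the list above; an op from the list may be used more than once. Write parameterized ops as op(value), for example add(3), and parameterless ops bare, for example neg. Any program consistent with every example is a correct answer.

abs | mul(-5) | mul(-5) | neg

Check, running the answer program on each example:
  20 -> 20 -> -100 -> 500 -> -500
  -17 -> 17 -> -85 -> 425 -> -425
  44 -> 44 -> -220 -> 1100 -> -1100
  -44 -> 44 -> -220 -> 1100 -> -1100
  19 -> 19 -> -95 -> 475 -> -475
  -21 -> 21 -> -105 -> 525 -> -525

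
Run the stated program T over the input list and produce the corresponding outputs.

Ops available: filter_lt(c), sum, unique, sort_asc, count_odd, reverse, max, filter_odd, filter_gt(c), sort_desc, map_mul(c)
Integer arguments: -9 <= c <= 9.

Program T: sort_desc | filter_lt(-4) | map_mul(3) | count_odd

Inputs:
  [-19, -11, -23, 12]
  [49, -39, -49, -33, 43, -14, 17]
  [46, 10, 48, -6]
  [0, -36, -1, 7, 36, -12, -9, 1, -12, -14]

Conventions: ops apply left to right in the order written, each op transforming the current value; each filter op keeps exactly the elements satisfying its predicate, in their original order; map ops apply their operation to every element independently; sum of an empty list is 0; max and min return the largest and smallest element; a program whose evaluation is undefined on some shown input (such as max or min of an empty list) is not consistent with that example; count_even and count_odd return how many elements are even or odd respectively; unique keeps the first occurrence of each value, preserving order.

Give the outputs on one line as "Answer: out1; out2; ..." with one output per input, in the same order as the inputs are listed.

Execution, op by op:
  [-19, -11, -23, 12] -> [12, -11, -19, -23] -> [-11, -19, -23] -> [-33, -57, -69] -> 3
  [49, -39, -49, -33, 43, -14, 17] -> [49, 43, 17, -14, -33, -39, -49] -> [-14, -33, -39, -49] -> [-42, -99, -117, -147] -> 3
  [46, 10, 48, -6] -> [48, 46, 10, -6] -> [-6] -> [-18] -> 0
  [0, -36, -1, 7, 36, -12, -9, 1, -12, -14] -> [36, 7, 1, 0, -1, -9, -12, -12, -14, -36] -> [-9, -12, -12, -14, -36] -> [-27, -36, -36, -42, -108] -> 1

3; 3; 0; 1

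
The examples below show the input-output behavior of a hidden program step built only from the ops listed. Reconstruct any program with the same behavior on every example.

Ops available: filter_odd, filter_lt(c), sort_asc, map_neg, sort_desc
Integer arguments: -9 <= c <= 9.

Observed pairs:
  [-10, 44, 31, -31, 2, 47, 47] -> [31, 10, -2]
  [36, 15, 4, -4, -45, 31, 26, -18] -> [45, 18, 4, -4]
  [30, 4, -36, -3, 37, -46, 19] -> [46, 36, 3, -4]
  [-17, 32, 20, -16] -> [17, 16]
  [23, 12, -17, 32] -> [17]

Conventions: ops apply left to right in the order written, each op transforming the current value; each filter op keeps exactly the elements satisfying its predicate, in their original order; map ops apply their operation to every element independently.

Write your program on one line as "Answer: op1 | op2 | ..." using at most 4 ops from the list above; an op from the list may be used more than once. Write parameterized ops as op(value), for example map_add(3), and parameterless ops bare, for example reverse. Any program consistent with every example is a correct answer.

sort_asc | filter_lt(7) | map_neg

Check, running the answer program on each example:
  [-10, 44, 31, -31, 2, 47, 47] -> [-31, -10, 2, 31, 44, 47, 47] -> [-31, -10, 2] -> [31, 10, -2]
  [36, 15, 4, -4, -45, 31, 26, -18] -> [-45, -18, -4, 4, 15, 26, 31, 36] -> [-45, -18, -4, 4] -> [45, 18, 4, -4]
  [30, 4, -36, -3, 37, -46, 19] -> [-46, -36, -3, 4, 19, 30, 37] -> [-46, -36, -3, 4] -> [46, 36, 3, -4]
  [-17, 32, 20, -16] -> [-17, -16, 20, 32] -> [-17, -16] -> [17, 16]
  [23, 12, -17, 32] -> [-17, 12, 23, 32] -> [-17] -> [17]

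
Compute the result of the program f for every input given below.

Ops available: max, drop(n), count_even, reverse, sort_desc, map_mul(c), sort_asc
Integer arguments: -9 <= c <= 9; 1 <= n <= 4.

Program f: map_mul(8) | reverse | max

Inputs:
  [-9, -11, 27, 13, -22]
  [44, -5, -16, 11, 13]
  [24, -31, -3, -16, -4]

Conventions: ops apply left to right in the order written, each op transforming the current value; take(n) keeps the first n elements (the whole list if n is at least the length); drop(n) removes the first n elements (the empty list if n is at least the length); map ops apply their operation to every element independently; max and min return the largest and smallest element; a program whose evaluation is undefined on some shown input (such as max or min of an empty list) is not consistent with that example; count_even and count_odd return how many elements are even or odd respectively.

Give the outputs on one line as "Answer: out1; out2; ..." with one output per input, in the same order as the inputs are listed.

216; 352; 192

Execution, op by op:
  [-9, -11, 27, 13, -22] -> [-72, -88, 216, 104, -176] -> [-176, 104, 216, -88, -72] -> 216
  [44, -5, -16, 11, 13] -> [352, -40, -128, 88, 104] -> [104, 88, -128, -40, 352] -> 352
  [24, -31, -3, -16, -4] -> [192, -248, -24, -128, -32] -> [-32, -128, -24, -248, 192] -> 192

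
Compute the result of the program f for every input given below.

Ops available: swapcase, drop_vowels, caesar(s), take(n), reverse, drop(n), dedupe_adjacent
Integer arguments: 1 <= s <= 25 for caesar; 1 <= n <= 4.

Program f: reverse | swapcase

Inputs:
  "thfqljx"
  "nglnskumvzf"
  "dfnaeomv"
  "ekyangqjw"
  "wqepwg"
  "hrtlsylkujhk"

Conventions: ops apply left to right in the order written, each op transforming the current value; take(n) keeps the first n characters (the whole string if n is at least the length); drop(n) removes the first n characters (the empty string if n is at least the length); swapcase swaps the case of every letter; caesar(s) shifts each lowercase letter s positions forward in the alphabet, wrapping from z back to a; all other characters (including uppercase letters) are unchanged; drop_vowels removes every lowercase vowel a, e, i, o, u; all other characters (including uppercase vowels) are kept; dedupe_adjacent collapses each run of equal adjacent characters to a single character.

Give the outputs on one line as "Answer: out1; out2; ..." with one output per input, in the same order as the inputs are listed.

"XJLQFHT"; "FZVMUKSNLGN"; "VMOEANFD"; "WJQGNAYKE"; "GWPEQW"; "KHJUKLYSLTRH"

Execution, op by op:
  "thfqljx" -> "xjlqfht" -> "XJLQFHT"
  "nglnskumvzf" -> "fzvmuksnlgn" -> "FZVMUKSNLGN"
  "dfnaeomv" -> "vmoeanfd" -> "VMOEANFD"
  "ekyangqjw" -> "wjqgnayke" -> "WJQGNAYKE"
  "wqepwg" -> "gwpeqw" -> "GWPEQW"
  "hrtlsylkujhk" -> "khjuklysltrh" -> "KHJUKLYSLTRH"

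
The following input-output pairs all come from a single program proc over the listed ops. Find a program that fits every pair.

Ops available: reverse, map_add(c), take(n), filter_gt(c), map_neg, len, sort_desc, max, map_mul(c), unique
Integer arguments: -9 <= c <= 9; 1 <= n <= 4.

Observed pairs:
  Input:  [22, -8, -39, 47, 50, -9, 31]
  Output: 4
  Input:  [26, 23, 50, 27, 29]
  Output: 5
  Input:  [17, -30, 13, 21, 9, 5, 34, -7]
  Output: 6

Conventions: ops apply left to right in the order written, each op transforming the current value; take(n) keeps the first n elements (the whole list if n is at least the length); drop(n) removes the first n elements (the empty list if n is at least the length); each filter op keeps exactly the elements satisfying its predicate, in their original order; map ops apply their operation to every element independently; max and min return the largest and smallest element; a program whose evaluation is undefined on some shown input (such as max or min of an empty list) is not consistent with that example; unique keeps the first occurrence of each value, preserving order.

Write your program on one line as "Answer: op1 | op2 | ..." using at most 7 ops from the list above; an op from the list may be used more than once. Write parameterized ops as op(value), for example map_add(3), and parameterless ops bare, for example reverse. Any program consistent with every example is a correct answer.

reverse | sort_desc | map_add(4) | map_mul(4) | filter_gt(8) | len

Check, running the answer program on each example:
  [22, -8, -39, 47, 50, -9, 31] -> [31, -9, 50, 47, -39, -8, 22] -> [50, 47, 31, 22, -8, -9, -39] -> [54, 51, 35, 26, -4, -5, -35] -> [216, 204, 140, 104, -16, -20, -140] -> [216, 204, 140, 104] -> 4
  [26, 23, 50, 27, 29] -> [29, 27, 50, 23, 26] -> [50, 29, 27, 26, 23] -> [54, 33, 31, 30, 27] -> [216, 132, 124, 120, 108] -> [216, 132, 124, 120, 108] -> 5
  [17, -30, 13, 21, 9, 5, 34, -7] -> [-7, 34, 5, 9, 21, 13, -30, 17] -> [34, 21, 17, 13, 9, 5, -7, -30] -> [38, 25, 21, 17, 13, 9, -3, -26] -> [152, 100, 84, 68, 52, 36, -12, -104] -> [152, 100, 84, 68, 52, 36] -> 6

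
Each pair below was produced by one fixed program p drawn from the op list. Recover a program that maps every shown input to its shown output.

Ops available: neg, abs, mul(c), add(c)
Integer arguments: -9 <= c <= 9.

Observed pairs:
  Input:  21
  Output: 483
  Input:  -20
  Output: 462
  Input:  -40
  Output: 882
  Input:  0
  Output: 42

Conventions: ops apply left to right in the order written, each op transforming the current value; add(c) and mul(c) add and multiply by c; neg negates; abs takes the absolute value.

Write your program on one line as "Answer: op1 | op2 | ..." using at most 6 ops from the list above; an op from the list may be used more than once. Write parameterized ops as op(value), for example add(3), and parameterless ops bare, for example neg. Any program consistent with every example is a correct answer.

abs | neg | mul(-7) | add(6) | add(8) | mul(3)

Check, running the answer program on each example:
  21 -> 21 -> -21 -> 147 -> 153 -> 161 -> 483
  -20 -> 20 -> -20 -> 140 -> 146 -> 154 -> 462
  -40 -> 40 -> -40 -> 280 -> 286 -> 294 -> 882
  0 -> 0 -> 0 -> 0 -> 6 -> 14 -> 42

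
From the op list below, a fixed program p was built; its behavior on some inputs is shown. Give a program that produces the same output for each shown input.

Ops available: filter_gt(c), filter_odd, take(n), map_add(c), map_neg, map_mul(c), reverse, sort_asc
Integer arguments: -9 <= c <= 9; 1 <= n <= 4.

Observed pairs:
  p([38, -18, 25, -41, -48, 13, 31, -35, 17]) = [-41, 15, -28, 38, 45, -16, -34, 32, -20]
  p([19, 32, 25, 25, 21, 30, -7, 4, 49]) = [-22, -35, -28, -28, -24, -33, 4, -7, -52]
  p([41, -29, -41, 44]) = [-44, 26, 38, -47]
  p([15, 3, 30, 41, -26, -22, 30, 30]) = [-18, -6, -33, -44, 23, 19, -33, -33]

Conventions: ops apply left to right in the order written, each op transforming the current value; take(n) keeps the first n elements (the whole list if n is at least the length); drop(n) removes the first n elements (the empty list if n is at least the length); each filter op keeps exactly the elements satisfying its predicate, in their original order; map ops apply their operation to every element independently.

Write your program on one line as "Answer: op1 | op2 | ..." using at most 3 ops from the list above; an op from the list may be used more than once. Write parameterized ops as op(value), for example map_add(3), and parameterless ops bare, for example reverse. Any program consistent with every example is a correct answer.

map_add(3) | map_neg

Check, running the answer program on each example:
  [38, -18, 25, -41, -48, 13, 31, -35, 17] -> [41, -15, 28, -38, -45, 16, 34, -32, 20] -> [-41, 15, -28, 38, 45, -16, -34, 32, -20]
  [19, 32, 25, 25, 21, 30, -7, 4, 49] -> [22, 35, 28, 28, 24, 33, -4, 7, 52] -> [-22, -35, -28, -28, -24, -33, 4, -7, -52]
  [41, -29, -41, 44] -> [44, -26, -38, 47] -> [-44, 26, 38, -47]
  [15, 3, 30, 41, -26, -22, 30, 30] -> [18, 6, 33, 44, -23, -19, 33, 33] -> [-18, -6, -33, -44, 23, 19, -33, -33]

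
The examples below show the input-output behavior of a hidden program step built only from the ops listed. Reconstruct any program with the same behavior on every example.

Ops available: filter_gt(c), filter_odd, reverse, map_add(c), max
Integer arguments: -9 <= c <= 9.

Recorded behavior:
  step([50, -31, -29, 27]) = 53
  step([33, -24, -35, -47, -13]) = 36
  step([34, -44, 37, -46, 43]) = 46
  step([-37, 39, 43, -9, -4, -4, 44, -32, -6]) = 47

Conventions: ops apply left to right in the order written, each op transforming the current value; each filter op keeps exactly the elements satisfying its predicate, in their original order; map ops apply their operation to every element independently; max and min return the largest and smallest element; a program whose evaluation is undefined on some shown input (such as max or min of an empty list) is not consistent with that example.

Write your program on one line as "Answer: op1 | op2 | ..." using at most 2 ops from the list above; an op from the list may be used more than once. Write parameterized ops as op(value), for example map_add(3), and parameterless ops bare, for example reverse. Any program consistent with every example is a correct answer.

map_add(3) | max

Check, running the answer program on each example:
  [50, -31, -29, 27] -> [53, -28, -26, 30] -> 53
  [33, -24, -35, -47, -13] -> [36, -21, -32, -44, -10] -> 36
  [34, -44, 37, -46, 43] -> [37, -41, 40, -43, 46] -> 46
  [-37, 39, 43, -9, -4, -4, 44, -32, -6] -> [-34, 42, 46, -6, -1, -1, 47, -29, -3] -> 47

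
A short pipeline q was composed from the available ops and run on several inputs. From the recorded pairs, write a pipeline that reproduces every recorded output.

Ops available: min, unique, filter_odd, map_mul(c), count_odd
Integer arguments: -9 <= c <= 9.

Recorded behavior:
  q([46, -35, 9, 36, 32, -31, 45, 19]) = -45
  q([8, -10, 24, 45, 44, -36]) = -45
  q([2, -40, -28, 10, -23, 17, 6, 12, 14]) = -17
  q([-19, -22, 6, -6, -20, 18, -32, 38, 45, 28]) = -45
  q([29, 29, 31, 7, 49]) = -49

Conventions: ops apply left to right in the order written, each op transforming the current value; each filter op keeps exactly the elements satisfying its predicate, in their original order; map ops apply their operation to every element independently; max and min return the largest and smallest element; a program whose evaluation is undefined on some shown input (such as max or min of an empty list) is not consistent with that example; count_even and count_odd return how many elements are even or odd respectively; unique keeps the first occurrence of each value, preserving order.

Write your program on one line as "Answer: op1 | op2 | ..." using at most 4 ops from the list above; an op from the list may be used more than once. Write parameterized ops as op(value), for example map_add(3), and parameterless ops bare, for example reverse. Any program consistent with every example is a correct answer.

filter_odd | unique | map_mul(-1) | min

Check, running the answer program on each example:
  [46, -35, 9, 36, 32, -31, 45, 19] -> [-35, 9, -31, 45, 19] -> [-35, 9, -31, 45, 19] -> [35, -9, 31, -45, -19] -> -45
  [8, -10, 24, 45, 44, -36] -> [45] -> [45] -> [-45] -> -45
  [2, -40, -28, 10, -23, 17, 6, 12, 14] -> [-23, 17] -> [-23, 17] -> [23, -17] -> -17
  [-19, -22, 6, -6, -20, 18, -32, 38, 45, 28] -> [-19, 45] -> [-19, 45] -> [19, -45] -> -45
  [29, 29, 31, 7, 49] -> [29, 29, 31, 7, 49] -> [29, 31, 7, 49] -> [-29, -31, -7, -49] -> -49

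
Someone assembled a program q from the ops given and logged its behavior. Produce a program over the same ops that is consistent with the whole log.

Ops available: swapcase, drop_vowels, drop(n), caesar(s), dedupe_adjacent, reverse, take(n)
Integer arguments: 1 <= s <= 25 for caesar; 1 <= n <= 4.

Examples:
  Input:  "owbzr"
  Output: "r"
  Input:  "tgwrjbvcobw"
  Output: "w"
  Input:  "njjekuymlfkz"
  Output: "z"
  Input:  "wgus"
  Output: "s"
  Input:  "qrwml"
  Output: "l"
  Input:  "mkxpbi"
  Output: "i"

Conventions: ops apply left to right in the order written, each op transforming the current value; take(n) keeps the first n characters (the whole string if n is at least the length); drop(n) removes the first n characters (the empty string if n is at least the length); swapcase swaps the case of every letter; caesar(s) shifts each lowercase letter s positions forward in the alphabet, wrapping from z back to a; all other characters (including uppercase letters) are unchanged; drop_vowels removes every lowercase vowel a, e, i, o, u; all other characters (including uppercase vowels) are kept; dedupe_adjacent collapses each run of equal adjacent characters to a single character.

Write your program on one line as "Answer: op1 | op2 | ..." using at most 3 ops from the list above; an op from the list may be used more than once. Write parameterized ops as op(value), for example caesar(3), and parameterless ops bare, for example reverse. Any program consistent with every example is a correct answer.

reverse | take(1)

Check, running the answer program on each example:
  "owbzr" -> "rzbwo" -> "r"
  "tgwrjbvcobw" -> "wbocvbjrwgt" -> "w"
  "njjekuymlfkz" -> "zkflmyukejjn" -> "z"
  "wgus" -> "sugw" -> "s"
  "qrwml" -> "lmwrq" -> "l"
  "mkxpbi" -> "ibpxkm" -> "i"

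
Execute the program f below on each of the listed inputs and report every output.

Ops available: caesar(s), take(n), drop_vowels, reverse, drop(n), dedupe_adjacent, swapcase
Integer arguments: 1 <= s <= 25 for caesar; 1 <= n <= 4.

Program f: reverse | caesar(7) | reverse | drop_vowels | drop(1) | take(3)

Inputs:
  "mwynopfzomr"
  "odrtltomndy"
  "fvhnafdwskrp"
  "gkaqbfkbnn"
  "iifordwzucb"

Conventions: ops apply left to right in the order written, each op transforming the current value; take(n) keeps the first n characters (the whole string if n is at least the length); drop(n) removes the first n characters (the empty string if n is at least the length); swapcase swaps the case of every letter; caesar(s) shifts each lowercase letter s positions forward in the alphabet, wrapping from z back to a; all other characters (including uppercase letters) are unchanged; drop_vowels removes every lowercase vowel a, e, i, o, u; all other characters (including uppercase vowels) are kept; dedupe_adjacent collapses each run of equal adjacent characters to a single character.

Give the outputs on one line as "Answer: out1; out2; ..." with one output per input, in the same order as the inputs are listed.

Execution, op by op:
  "mwynopfzomr" -> "rmozfponywm" -> "ytvgmwvufdt" -> "tdfuvwmgvty" -> "tdfvwmgvty" -> "dfvwmgvty" -> "dfv"
  "odrtltomndy" -> "ydnmotltrdo" -> "fkutvasaykv" -> "vkyasavtukf" -> "vkysvtkf" -> "kysvtkf" -> "kys"
  "fvhnafdwskrp" -> "prkswdfanhvf" -> "wyrzdkmhuocm" -> "mcouhmkdzryw" -> "mchmkdzryw" -> "chmkdzryw" -> "chm"
  "gkaqbfkbnn" -> "nnbkfbqakg" -> "uuirmixhrn" -> "nrhximriuu" -> "nrhxmr" -> "rhxmr" -> "rhx"
  "iifordwzucb" -> "bcuzwdrofii" -> "ijbgdkyvmpp" -> "ppmvykdgbji" -> "ppmvykdgbj" -> "pmvykdgbj" -> "pmv"

"dfv"; "kys"; "chm"; "rhx"; "pmv"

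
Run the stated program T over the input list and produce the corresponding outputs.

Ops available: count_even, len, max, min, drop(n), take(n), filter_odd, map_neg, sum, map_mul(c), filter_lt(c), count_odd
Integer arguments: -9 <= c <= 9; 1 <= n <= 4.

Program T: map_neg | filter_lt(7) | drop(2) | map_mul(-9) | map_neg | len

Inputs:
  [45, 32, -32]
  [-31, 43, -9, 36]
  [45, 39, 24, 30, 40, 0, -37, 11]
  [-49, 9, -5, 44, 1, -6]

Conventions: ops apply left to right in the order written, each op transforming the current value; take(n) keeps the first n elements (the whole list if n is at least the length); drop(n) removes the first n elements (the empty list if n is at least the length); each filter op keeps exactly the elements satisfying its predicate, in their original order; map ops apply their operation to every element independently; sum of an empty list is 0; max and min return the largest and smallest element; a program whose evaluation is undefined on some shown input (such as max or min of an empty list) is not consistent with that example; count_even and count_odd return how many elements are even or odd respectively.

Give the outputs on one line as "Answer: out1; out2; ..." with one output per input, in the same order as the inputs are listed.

0; 0; 5; 3

Execution, op by op:
  [45, 32, -32] -> [-45, -32, 32] -> [-45, -32] -> [] -> [] -> [] -> 0
  [-31, 43, -9, 36] -> [31, -43, 9, -36] -> [-43, -36] -> [] -> [] -> [] -> 0
  [45, 39, 24, 30, 40, 0, -37, 11] -> [-45, -39, -24, -30, -40, 0, 37, -11] -> [-45, -39, -24, -30, -40, 0, -11] -> [-24, -30, -40, 0, -11] -> [216, 270, 360, 0, 99] -> [-216, -270, -360, 0, -99] -> 5
  [-49, 9, -5, 44, 1, -6] -> [49, -9, 5, -44, -1, 6] -> [-9, 5, -44, -1, 6] -> [-44, -1, 6] -> [396, 9, -54] -> [-396, -9, 54] -> 3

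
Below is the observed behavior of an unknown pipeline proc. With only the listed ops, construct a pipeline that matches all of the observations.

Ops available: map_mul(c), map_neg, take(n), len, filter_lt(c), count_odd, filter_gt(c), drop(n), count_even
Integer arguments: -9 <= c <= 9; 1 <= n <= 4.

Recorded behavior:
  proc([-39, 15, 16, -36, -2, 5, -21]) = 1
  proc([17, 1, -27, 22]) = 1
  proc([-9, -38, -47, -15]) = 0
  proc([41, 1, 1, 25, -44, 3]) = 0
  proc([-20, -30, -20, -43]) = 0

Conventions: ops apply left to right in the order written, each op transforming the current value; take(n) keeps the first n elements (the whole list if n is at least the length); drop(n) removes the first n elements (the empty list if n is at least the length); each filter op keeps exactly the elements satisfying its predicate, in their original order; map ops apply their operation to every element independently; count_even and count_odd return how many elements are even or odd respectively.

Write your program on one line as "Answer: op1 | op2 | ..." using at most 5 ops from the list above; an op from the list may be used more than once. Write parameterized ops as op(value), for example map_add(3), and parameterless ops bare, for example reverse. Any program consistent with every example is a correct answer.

filter_gt(4) | map_mul(-5) | drop(1) | count_even

Check, running the answer program on each example:
  [-39, 15, 16, -36, -2, 5, -21] -> [15, 16, 5] -> [-75, -80, -25] -> [-80, -25] -> 1
  [17, 1, -27, 22] -> [17, 22] -> [-85, -110] -> [-110] -> 1
  [-9, -38, -47, -15] -> [] -> [] -> [] -> 0
  [41, 1, 1, 25, -44, 3] -> [41, 25] -> [-205, -125] -> [-125] -> 0
  [-20, -30, -20, -43] -> [] -> [] -> [] -> 0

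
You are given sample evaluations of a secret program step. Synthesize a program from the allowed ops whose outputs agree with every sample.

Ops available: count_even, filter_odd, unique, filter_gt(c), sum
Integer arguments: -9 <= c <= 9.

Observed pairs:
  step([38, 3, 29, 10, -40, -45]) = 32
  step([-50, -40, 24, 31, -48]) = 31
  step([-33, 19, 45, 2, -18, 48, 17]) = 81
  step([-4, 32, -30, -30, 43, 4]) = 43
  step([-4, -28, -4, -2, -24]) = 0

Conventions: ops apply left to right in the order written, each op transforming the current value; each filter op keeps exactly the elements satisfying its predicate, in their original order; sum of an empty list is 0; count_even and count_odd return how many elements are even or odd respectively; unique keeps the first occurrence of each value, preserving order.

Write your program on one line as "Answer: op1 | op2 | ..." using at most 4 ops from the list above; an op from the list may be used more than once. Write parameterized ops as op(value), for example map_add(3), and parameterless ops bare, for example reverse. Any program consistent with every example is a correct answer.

filter_odd | filter_gt(-7) | sum

Check, running the answer program on each example:
  [38, 3, 29, 10, -40, -45] -> [3, 29, -45] -> [3, 29] -> 32
  [-50, -40, 24, 31, -48] -> [31] -> [31] -> 31
  [-33, 19, 45, 2, -18, 48, 17] -> [-33, 19, 45, 17] -> [19, 45, 17] -> 81
  [-4, 32, -30, -30, 43, 4] -> [43] -> [43] -> 43
  [-4, -28, -4, -2, -24] -> [] -> [] -> 0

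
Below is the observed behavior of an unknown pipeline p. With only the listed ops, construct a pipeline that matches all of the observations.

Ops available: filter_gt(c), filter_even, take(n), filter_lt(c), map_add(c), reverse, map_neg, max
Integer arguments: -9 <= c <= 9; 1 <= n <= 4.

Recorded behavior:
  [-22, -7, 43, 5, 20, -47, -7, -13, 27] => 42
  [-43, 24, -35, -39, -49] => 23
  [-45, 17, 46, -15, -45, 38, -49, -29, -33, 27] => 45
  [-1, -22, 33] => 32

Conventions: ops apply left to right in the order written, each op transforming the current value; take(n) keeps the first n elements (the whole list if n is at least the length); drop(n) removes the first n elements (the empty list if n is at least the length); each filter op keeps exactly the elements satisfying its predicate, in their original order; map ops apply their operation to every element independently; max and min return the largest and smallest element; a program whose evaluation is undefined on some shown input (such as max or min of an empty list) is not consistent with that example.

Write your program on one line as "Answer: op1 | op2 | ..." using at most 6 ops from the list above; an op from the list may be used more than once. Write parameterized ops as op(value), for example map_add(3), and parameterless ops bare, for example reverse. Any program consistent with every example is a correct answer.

map_add(-4) | take(3) | map_add(3) | reverse | max

Check, running the answer program on each example:
  [-22, -7, 43, 5, 20, -47, -7, -13, 27] -> [-26, -11, 39, 1, 16, -51, -11, -17, 23] -> [-26, -11, 39] -> [-23, -8, 42] -> [42, -8, -23] -> 42
  [-43, 24, -35, -39, -49] -> [-47, 20, -39, -43, -53] -> [-47, 20, -39] -> [-44, 23, -36] -> [-36, 23, -44] -> 23
  [-45, 17, 46, -15, -45, 38, -49, -29, -33, 27] -> [-49, 13, 42, -19, -49, 34, -53, -33, -37, 23] -> [-49, 13, 42] -> [-46, 16, 45] -> [45, 16, -46] -> 45
  [-1, -22, 33] -> [-5, -26, 29] -> [-5, -26, 29] -> [-2, -23, 32] -> [32, -23, -2] -> 32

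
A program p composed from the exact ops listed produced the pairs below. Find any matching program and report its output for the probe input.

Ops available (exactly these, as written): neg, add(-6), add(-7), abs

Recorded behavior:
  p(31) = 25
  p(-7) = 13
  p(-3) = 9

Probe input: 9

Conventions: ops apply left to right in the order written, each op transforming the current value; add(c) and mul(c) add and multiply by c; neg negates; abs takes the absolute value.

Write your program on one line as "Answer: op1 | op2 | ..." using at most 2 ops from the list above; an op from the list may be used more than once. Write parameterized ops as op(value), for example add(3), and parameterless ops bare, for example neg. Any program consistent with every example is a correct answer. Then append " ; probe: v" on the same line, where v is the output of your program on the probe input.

add(-6) | abs ; probe: 3

Check, running the answer program on each example:
  31 -> 25 -> 25
  -7 -> -13 -> 13
  -3 -> -9 -> 9
  probe: 9 -> 3 -> 3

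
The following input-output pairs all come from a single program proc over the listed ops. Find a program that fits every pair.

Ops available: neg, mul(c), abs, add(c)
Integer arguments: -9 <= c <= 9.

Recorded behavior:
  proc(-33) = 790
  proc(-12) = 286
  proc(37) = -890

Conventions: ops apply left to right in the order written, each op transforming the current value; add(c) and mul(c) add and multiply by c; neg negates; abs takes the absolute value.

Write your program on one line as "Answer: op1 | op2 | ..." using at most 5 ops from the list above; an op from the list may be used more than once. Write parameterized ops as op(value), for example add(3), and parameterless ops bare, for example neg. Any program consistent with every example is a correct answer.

mul(2) | mul(-6) | mul(2) | add(-2)

Check, running the answer program on each example:
  -33 -> -66 -> 396 -> 792 -> 790
  -12 -> -24 -> 144 -> 288 -> 286
  37 -> 74 -> -444 -> -888 -> -890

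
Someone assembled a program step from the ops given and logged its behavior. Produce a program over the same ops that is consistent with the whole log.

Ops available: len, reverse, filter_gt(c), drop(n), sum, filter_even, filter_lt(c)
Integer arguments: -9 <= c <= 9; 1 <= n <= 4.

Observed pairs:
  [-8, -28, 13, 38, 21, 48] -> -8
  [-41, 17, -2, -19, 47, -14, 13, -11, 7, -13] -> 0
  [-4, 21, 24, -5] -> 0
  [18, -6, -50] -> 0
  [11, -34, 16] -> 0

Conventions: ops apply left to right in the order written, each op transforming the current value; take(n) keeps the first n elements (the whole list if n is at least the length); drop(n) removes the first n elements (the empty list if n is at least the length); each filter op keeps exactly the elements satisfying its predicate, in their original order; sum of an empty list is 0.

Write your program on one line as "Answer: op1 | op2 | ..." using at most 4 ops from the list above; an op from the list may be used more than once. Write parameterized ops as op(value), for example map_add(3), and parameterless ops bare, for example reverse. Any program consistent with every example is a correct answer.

reverse | filter_even | drop(3) | sum

Check, running the answer program on each example:
  [-8, -28, 13, 38, 21, 48] -> [48, 21, 38, 13, -28, -8] -> [48, 38, -28, -8] -> [-8] -> -8
  [-41, 17, -2, -19, 47, -14, 13, -11, 7, -13] -> [-13, 7, -11, 13, -14, 47, -19, -2, 17, -41] -> [-14, -2] -> [] -> 0
  [-4, 21, 24, -5] -> [-5, 24, 21, -4] -> [24, -4] -> [] -> 0
  [18, -6, -50] -> [-50, -6, 18] -> [-50, -6, 18] -> [] -> 0
  [11, -34, 16] -> [16, -34, 11] -> [16, -34] -> [] -> 0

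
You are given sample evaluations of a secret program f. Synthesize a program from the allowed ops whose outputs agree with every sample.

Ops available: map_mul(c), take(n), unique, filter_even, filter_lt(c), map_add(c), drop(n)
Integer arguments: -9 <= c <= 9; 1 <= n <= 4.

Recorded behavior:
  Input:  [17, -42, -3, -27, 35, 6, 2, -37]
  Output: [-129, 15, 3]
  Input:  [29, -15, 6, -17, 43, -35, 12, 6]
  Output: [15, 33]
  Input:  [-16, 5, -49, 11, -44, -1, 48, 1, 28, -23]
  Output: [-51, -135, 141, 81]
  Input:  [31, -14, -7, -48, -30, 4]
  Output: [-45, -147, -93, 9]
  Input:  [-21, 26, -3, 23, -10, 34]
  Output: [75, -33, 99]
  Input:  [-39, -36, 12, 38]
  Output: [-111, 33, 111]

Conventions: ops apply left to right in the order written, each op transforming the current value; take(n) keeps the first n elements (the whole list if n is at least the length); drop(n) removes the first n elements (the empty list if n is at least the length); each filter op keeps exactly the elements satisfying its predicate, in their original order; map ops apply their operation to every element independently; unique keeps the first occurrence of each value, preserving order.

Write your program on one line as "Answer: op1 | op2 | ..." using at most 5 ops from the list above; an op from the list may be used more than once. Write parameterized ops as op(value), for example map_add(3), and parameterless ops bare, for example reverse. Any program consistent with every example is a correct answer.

filter_even | unique | map_add(-1) | map_mul(3)

Check, running the answer program on each example:
  [17, -42, -3, -27, 35, 6, 2, -37] -> [-42, 6, 2] -> [-42, 6, 2] -> [-43, 5, 1] -> [-129, 15, 3]
  [29, -15, 6, -17, 43, -35, 12, 6] -> [6, 12, 6] -> [6, 12] -> [5, 11] -> [15, 33]
  [-16, 5, -49, 11, -44, -1, 48, 1, 28, -23] -> [-16, -44, 48, 28] -> [-16, -44, 48, 28] -> [-17, -45, 47, 27] -> [-51, -135, 141, 81]
  [31, -14, -7, -48, -30, 4] -> [-14, -48, -30, 4] -> [-14, -48, -30, 4] -> [-15, -49, -31, 3] -> [-45, -147, -93, 9]
  [-21, 26, -3, 23, -10, 34] -> [26, -10, 34] -> [26, -10, 34] -> [25, -11, 33] -> [75, -33, 99]
  [-39, -36, 12, 38] -> [-36, 12, 38] -> [-36, 12, 38] -> [-37, 11, 37] -> [-111, 33, 111]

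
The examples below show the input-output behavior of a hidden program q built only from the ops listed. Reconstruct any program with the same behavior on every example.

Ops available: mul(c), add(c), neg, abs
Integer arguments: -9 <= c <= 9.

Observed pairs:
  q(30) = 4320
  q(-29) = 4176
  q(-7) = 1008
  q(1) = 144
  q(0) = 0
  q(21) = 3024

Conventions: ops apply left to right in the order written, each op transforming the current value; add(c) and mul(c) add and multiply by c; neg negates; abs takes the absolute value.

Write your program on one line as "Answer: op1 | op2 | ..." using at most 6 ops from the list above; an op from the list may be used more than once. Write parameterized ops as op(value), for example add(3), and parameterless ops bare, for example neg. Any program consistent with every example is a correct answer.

mul(-3) | neg | mul(6) | mul(-2) | mul(-4) | abs

Check, running the answer program on each example:
  30 -> -90 -> 90 -> 540 -> -1080 -> 4320 -> 4320
  -29 -> 87 -> -87 -> -522 -> 1044 -> -4176 -> 4176
  -7 -> 21 -> -21 -> -126 -> 252 -> -1008 -> 1008
  1 -> -3 -> 3 -> 18 -> -36 -> 144 -> 144
  0 -> 0 -> 0 -> 0 -> 0 -> 0 -> 0
  21 -> -63 -> 63 -> 378 -> -756 -> 3024 -> 3024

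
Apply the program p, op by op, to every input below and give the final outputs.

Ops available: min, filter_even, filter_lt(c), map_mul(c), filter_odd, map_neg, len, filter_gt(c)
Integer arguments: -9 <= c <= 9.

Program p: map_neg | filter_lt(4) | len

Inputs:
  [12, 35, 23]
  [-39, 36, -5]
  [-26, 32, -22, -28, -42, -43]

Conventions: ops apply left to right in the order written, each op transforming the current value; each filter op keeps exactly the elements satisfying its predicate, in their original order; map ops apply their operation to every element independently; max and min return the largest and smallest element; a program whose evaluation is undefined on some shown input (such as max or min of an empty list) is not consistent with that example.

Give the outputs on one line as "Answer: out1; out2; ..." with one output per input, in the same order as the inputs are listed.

3; 1; 1

Execution, op by op:
  [12, 35, 23] -> [-12, -35, -23] -> [-12, -35, -23] -> 3
  [-39, 36, -5] -> [39, -36, 5] -> [-36] -> 1
  [-26, 32, -22, -28, -42, -43] -> [26, -32, 22, 28, 42, 43] -> [-32] -> 1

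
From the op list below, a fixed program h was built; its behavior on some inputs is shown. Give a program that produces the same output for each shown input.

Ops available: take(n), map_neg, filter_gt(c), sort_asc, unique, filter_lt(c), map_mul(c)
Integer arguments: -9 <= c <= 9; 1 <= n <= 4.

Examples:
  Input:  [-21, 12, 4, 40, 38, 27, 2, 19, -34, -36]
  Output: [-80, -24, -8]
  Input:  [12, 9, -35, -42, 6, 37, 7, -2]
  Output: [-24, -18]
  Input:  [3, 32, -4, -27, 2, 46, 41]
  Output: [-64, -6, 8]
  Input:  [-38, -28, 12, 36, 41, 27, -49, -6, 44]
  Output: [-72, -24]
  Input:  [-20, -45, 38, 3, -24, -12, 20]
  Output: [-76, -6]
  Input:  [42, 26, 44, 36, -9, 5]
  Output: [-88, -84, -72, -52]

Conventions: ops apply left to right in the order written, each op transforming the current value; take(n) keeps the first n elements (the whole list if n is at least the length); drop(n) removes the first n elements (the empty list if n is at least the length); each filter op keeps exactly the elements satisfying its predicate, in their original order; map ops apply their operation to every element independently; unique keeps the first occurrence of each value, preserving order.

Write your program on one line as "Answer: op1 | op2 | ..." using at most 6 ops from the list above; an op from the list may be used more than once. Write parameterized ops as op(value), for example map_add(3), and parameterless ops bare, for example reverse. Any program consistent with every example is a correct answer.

map_neg | take(4) | filter_lt(6) | sort_asc | map_mul(2)

Check, running the answer program on each example:
  [-21, 12, 4, 40, 38, 27, 2, 19, -34, -36] -> [21, -12, -4, -40, -38, -27, -2, -19, 34, 36] -> [21, -12, -4, -40] -> [-12, -4, -40] -> [-40, -12, -4] -> [-80, -24, -8]
  [12, 9, -35, -42, 6, 37, 7, -2] -> [-12, -9, 35, 42, -6, -37, -7, 2] -> [-12, -9, 35, 42] -> [-12, -9] -> [-12, -9] -> [-24, -18]
  [3, 32, -4, -27, 2, 46, 41] -> [-3, -32, 4, 27, -2, -46, -41] -> [-3, -32, 4, 27] -> [-3, -32, 4] -> [-32, -3, 4] -> [-64, -6, 8]
  [-38, -28, 12, 36, 41, 27, -49, -6, 44] -> [38, 28, -12, -36, -41, -27, 49, 6, -44] -> [38, 28, -12, -36] -> [-12, -36] -> [-36, -12] -> [-72, -24]
  [-20, -45, 38, 3, -24, -12, 20] -> [20, 45, -38, -3, 24, 12, -20] -> [20, 45, -38, -3] -> [-38, -3] -> [-38, -3] -> [-76, -6]
  [42, 26, 44, 36, -9, 5] -> [-42, -26, -44, -36, 9, -5] -> [-42, -26, -44, -36] -> [-42, -26, -44, -36] -> [-44, -42, -36, -26] -> [-88, -84, -72, -52]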